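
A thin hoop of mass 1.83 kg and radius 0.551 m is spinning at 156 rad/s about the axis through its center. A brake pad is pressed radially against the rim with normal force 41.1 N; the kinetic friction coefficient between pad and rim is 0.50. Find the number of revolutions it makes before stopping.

I = MR² = (1.83)(0.551)² = 0.5556 kg·m².
Friction force f = μN = (0.50)(41.1) = 20.55 N at the rim; torque magnitude τ = fR = 11.32 N·m, opposing ω.
|α| = τ/I = 11.32/0.5556 = 20.38 rad/s² (deceleration).
ω² = ω₀² − 2|α|θ with ω = 0 ⇒ θ = ω₀²/(2|α|) = 597.0 rad = 95.02 rev.

≈ 95.0 revolutions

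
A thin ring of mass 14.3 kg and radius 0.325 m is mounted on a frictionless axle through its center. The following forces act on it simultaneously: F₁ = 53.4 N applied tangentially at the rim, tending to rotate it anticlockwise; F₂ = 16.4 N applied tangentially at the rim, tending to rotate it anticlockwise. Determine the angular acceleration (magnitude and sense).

α ≈ 15.0 rad/s², anticlockwise

I = MR² = (14.3)(0.325)² = 1.510 kg·m².
Taking anticlockwise as positive: τ₁ = +(53.4)(0.325) = +17.36 N·m; τ₂ = +(16.4)(0.325) = +5.330 N·m.
Net torque τ = 22.69 N·m.
α = τ/I = 22.69/1.510 = 15.02 rad/s².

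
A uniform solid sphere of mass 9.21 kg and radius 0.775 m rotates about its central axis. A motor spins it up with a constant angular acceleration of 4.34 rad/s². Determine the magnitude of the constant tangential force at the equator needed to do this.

I = (2/5)MR² = (2/5)(9.21)(0.775)² = 2.213 kg·m².
The required torque is τ = Iα = (2.213)(4.340) = 9.603 N·m.
A tangential force at the equator gives τ = FR, so F = τ/R = 9.603/0.775 = 12.39 N.

F ≈ 12.4 N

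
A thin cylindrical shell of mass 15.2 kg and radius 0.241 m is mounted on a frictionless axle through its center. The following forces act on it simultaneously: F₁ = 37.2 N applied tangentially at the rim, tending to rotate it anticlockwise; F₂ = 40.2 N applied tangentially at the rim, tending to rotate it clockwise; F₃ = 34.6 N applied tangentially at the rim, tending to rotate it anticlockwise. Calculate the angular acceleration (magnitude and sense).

α ≈ 8.63 rad/s², anticlockwise

I = MR² = (15.2)(0.241)² = 0.8828 kg·m².
Taking anticlockwise as positive: τ₁ = +(37.2)(0.241) = +8.965 N·m; τ₂ = −(40.2)(0.241) = −9.688 N·m; τ₃ = +(34.6)(0.241) = +8.339 N·m.
Net torque τ = 7.616 N·m.
α = τ/I = 7.616/0.8828 = 8.626 rad/s².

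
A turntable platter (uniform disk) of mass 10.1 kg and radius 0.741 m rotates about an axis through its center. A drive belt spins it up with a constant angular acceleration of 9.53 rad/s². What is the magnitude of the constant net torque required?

I = ½MR² = (1/2)(10.1)(0.741)² = 2.773 kg·m².
τ = Iα = (2.773)(9.530) = 26.43 N·m.

τ ≈ 26.4 N·m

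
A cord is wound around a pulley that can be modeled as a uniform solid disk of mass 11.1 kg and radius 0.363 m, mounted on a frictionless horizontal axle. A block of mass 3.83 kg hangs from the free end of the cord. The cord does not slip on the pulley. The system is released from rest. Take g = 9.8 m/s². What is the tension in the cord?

I = ½MR² = (1/2)(11.1)(0.363)² = 0.7313 kg·m².
Block: mg − T = ma. Pulley: TR = Iα. No-slip: a = αR, so T = (I/R²)a = 5.550·a.
Then mg = (m + 5.550)a, so a = (3.83)(9.8)/(3.83 + 5.550) = 4.001 m/s².
T = 5.550·a = 22.21 N.

T ≈ 22.2 N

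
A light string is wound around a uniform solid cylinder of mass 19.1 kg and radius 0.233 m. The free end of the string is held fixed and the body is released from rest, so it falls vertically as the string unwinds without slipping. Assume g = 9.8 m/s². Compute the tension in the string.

Translation: Mg − T = Ma. Rotation about the center: TR = Iα with I = ½MR².
With a = αR: T = (I/R²)a = (1/2)M a, so Mg = (1 + 0.5000)Ma.
a = g/(1 + 0.5000) = 9.8/1.500 = 6.533 m/s².
T = 0.5000·M·a = (0.5000)(19.1)(6.533) = 62.39 N.

T ≈ 62.4 N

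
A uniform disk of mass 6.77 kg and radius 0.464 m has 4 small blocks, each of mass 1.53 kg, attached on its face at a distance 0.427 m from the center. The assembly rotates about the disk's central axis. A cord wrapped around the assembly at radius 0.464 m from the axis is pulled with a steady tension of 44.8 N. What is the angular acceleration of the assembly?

α ≈ 11.3 rad/s²

I_disk = ½MR² = ½(6.77)(0.464)² = 0.7288 kg·m².
I_blocks = 4·m·r² = 4(1.53)(0.427)² = 1.116 kg·m².
Total I = 1.845 kg·m².
τ = F r = (44.8)(0.464) = 20.79 N·m.
α = τ/I = 20.79/1.845 = 11.27 rad/s².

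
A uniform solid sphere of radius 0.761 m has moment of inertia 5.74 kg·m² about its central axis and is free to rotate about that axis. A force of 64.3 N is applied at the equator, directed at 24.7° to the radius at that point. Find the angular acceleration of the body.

α ≈ 3.56 rad/s²

Only the tangential component produces torque: τ = F R sinθ = (64.3)(0.761) sin 24.7° = 20.45 N·m.
Newton's second law for rotation, τ = Iα, gives α = τ/I = 20.45/5.740 = 3.562 rad/s².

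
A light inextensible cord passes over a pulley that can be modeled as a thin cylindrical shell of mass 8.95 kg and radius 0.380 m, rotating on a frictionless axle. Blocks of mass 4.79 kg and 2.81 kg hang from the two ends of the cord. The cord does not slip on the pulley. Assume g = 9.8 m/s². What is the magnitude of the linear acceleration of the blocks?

a ≈ 1.17 m/s²

I = MR² = (8.95)(0.380)² = 1.292 kg·m².
Heavier block: m₁g − T₁ = m₁a. Lighter block: T₂ − m₂g = m₂a.
Pulley: (T₁ − T₂)R = Iα = I(a/R), so T₁ − T₂ = (I/R²)a = 1·M_p a = 8.950·a.
Adding the three: (m₁ − m₂)g = (m₁ + m₂ + 8.950)a, so a = (4.79 − 2.81)(9.8)/(4.79 + 2.81 + 8.950) = 1.172 m/s².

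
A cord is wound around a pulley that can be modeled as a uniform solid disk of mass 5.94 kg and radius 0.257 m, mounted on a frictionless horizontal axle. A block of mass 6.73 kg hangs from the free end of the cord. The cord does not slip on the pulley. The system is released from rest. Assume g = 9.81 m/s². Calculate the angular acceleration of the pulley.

α ≈ 26.5 rad/s²

I = ½MR² = (1/2)(5.94)(0.257)² = 0.1962 kg·m².
Block: mg − T = ma. Pulley: TR = Iα. No-slip: a = αR, so T = (I/R²)a = 2.970·a.
Then mg = (m + 2.970)a, so a = (6.73)(9.81)/(6.73 + 2.970) = 6.806 m/s².
α = a/R = 6.806/0.257 = 26.48 rad/s².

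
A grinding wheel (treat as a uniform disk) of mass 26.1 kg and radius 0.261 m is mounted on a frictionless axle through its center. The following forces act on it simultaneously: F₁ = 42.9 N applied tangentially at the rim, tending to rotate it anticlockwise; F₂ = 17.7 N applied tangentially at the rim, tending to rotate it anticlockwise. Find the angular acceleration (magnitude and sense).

I = ½MR² = (1/2)(26.1)(0.261)² = 0.8890 kg·m².
Taking anticlockwise as positive: τ₁ = +(42.9)(0.261) = +11.20 N·m; τ₂ = +(17.7)(0.261) = +4.620 N·m.
Net torque τ = 15.82 N·m.
α = τ/I = 15.82/0.8890 = 17.79 rad/s².

α ≈ 17.8 rad/s², anticlockwise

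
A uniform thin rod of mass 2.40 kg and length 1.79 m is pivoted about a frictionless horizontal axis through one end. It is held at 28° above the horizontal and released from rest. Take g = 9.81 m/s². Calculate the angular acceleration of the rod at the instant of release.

α ≈ 7.26 rad/s²

About the pivot, I = (1/3)ML² = (1/3)(2.40)(1.79)² = 2.563 kg·m².
The weight acts at the center, a distance L/2 = 0.8950 m from the pivot; τ = Mg(L/2) cos 28° = 18.61 N·m.
α = τ/I = 18.61/2.563 = 7.258 rad/s².
(Equivalently α = (3g/(2L)) cos 28° = 7.258 rad/s².)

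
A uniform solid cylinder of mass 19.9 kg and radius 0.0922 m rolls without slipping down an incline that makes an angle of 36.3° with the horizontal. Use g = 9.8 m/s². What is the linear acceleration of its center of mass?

Translation along the incline: Mg sinθ − f = Ma.
Rotation about the center: fR = Iα with I = ½MR². No-slip gives a = αR, so f = (I/R²)a = (1/2)M a.
Substituting: Mg sinθ = (1 + 0.5000)Ma, so a = g sinθ/(1 + 0.5000) = (9.8) sin 36.3° / 1.500 = 3.868 m/s².

a ≈ 3.87 m/s²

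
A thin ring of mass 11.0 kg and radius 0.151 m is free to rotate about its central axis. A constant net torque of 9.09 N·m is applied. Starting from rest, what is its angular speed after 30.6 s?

I = MR² = (11.0)(0.151)² = 0.2508 kg·m².
α = τ/I = 9.09/0.2508 = 36.24 rad/s².
ω = ω₀ + αt = 0 + (36.24)(30.6) = 1109 rad/s.

ω ≈ 1110 rad/s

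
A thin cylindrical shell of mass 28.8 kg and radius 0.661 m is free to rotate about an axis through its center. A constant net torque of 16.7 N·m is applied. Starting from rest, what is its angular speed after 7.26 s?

ω ≈ 9.64 rad/s

I = MR² = (28.8)(0.661)² = 12.58 kg·m².
α = τ/I = 16.7/12.58 = 1.327 rad/s².
ω = ω₀ + αt = 0 + (1.327)(7.26) = 9.635 rad/s.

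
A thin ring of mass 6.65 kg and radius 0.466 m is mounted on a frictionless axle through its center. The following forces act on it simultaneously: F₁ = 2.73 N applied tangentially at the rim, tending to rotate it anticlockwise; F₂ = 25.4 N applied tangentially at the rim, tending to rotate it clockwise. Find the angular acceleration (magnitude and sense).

I = MR² = (6.65)(0.466)² = 1.444 kg·m².
Taking anticlockwise as positive: τ₁ = +(2.73)(0.466) = +1.272 N·m; τ₂ = −(25.4)(0.466) = −11.84 N·m.
Net torque τ = -10.56 N·m.
α = τ/I = -10.56/1.444 = -7.315 rad/s².

α ≈ 7.32 rad/s², clockwise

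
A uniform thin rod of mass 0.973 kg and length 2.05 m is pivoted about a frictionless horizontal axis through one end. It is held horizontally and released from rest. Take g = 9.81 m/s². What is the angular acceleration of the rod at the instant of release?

About the pivot, I = (1/3)ML² = (1/3)(0.973)(2.05)² = 1.363 kg·m².
The weight acts at the center, a distance L/2 = 1.025 m from the pivot; τ = Mg(L/2) = 9.784 N·m.
α = τ/I = 9.784/1.363 = 7.178 rad/s².

α ≈ 7.18 rad/s²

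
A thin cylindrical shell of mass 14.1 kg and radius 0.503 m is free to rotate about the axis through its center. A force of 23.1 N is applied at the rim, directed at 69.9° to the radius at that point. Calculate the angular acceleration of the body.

I = MR² = (14.1)(0.503)² = 3.567 kg·m².
Only the tangential component produces torque: τ = F R sinθ = (23.1)(0.503) sin 69.9° = 10.91 N·m.
Newton's second law for rotation, τ = Iα, gives α = τ/I = 10.91/3.567 = 3.059 rad/s².

α ≈ 3.06 rad/s²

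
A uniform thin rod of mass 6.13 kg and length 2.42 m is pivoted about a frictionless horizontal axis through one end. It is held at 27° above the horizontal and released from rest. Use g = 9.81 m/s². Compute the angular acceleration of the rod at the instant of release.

About the pivot, I = (1/3)ML² = (1/3)(6.13)(2.42)² = 11.97 kg·m².
The weight acts at the center, a distance L/2 = 1.210 m from the pivot; τ = Mg(L/2) cos 27° = 64.83 N·m.
α = τ/I = 64.83/11.97 = 5.418 rad/s².
(Equivalently α = (3g/(2L)) cos 27° = 5.418 rad/s².)

α ≈ 5.42 rad/s²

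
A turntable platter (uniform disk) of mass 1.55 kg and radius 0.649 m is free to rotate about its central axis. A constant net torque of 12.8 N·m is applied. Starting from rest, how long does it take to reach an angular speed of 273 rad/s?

I = ½MR² = (1/2)(1.55)(0.649)² = 0.3264 kg·m².
α = τ/I = 12.8/0.3264 = 39.21 rad/s².
ω = αt ⇒ t = ω/α = 273/39.21 = 6.962 s.

t ≈ 6.96 s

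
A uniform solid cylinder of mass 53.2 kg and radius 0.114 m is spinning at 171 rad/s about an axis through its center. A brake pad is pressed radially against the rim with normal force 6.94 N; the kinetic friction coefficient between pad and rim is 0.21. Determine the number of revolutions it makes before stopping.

≈ 4840 revolutions

I = ½MR² = (1/2)(53.2)(0.114)² = 0.3457 kg·m².
Friction force f = μN = (0.21)(6.94) = 1.457 N at the rim; torque magnitude τ = fR = 0.1661 N·m, opposing ω.
|α| = τ/I = 0.1661/0.3457 = 0.4806 rad/s² (deceleration).
ω² = ω₀² − 2|α|θ with ω = 0 ⇒ θ = ω₀²/(2|α|) = 30420 rad = 4842 rev.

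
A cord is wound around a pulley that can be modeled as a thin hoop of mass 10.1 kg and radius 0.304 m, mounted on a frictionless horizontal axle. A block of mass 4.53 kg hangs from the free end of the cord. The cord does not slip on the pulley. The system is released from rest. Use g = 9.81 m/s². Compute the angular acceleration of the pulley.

I = MR² = (10.1)(0.304)² = 0.9334 kg·m².
Block: mg − T = ma. Pulley: TR = Iα. No-slip: a = αR, so T = (I/R²)a = 10.10·a.
Then mg = (m + 10.10)a, so a = (4.53)(9.81)/(4.53 + 10.10) = 3.038 m/s².
α = a/R = 3.038/0.304 = 9.992 rad/s².

α ≈ 9.99 rad/s²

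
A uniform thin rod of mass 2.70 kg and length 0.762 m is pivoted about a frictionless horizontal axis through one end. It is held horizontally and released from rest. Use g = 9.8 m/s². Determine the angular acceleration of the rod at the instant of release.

α ≈ 19.3 rad/s²

About the pivot, I = (1/3)ML² = (1/3)(2.70)(0.762)² = 0.5226 kg·m².
The weight acts at the center, a distance L/2 = 0.3810 m from the pivot; τ = Mg(L/2) = 10.08 N·m.
α = τ/I = 10.08/0.5226 = 19.29 rad/s².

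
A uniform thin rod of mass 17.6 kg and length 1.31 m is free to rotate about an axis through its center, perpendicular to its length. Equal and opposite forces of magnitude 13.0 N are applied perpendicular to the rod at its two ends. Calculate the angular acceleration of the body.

I = (1/12)ML² = (1/12)(17.6)(1.31)² = 2.517 kg·m².
The couple gives τ = F·(L/2) + F·(L/2) = F L = (13.0)(1.31) = 17.03 N·m.
Newton's second law for rotation, τ = Iα, gives α = τ/I = 17.03/2.517 = 6.766 rad/s².

α ≈ 6.77 rad/s²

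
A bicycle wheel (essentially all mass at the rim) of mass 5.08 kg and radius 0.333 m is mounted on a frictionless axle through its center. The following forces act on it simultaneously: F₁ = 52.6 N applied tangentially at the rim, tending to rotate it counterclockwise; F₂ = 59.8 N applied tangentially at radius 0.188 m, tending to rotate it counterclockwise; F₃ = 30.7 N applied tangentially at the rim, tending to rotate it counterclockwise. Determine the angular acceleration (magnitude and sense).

α ≈ 69.2 rad/s², counterclockwise

I = MR² = (5.08)(0.333)² = 0.5633 kg·m².
Taking counterclockwise as positive: τ₁ = +(52.6)(0.333) = +17.52 N·m; τ₂ = +(59.8)(0.188) = +11.24 N·m; τ₃ = +(30.7)(0.333) = +10.22 N·m.
Net torque τ = 38.98 N·m.
α = τ/I = 38.98/0.5633 = 69.20 rad/s².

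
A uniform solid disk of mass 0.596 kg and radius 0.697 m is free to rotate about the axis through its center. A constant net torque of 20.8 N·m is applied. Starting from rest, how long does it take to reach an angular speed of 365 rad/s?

t ≈ 2.54 s

I = ½MR² = (1/2)(0.596)(0.697)² = 0.1448 kg·m².
α = τ/I = 20.8/0.1448 = 143.7 rad/s².
ω = αt ⇒ t = ω/α = 365/143.7 = 2.540 s.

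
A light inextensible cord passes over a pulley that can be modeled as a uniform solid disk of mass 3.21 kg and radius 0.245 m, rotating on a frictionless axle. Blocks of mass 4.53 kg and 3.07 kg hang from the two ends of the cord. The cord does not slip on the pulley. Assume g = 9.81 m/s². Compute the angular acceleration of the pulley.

I = ½MR² = (1/2)(3.21)(0.245)² = 0.09634 kg·m².
Heavier block: m₁g − T₁ = m₁a. Lighter block: T₂ − m₂g = m₂a.
Pulley: (T₁ − T₂)R = Iα = I(a/R), so T₁ − T₂ = (I/R²)a = (1/2)M_p a = 1.605·a.
Adding the three: (m₁ − m₂)g = (m₁ + m₂ + 1.605)a, so a = (4.53 − 3.07)(9.81)/(4.53 + 3.07 + 1.605) = 1.556 m/s².
α = a/R = 1.556/0.245 = 6.351 rad/s².

α ≈ 6.35 rad/s²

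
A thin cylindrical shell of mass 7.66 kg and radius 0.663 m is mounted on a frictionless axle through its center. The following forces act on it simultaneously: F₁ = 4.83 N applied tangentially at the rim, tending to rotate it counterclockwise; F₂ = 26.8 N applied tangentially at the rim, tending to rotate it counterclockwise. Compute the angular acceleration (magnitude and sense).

α ≈ 6.23 rad/s², counterclockwise

I = MR² = (7.66)(0.663)² = 3.367 kg·m².
Taking counterclockwise as positive: τ₁ = +(4.83)(0.663) = +3.202 N·m; τ₂ = +(26.8)(0.663) = +17.77 N·m.
Net torque τ = 20.97 N·m.
α = τ/I = 20.97/3.367 = 6.228 rad/s².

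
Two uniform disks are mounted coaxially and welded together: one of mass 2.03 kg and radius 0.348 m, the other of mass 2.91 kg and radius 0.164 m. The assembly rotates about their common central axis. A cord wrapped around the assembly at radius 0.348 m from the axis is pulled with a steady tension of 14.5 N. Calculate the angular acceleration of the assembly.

α ≈ 31.1 rad/s²

I = ½M₁R₁² + ½M₂R₂² = ½(2.03)(0.348)² + ½(2.91)(0.164)² = 0.1621 kg·m².
τ = F r = (14.5)(0.348) = 5.046 N·m.
α = τ/I = 5.046/0.1621 = 31.14 rad/s².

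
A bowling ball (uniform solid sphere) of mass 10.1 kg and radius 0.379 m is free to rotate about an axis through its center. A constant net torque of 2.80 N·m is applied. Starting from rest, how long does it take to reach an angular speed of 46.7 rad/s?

I = (2/5)MR² = (2/5)(10.1)(0.379)² = 0.5803 kg·m².
α = τ/I = 2.80/0.5803 = 4.825 rad/s².
ω = αt ⇒ t = ω/α = 46.7/4.825 = 9.679 s.

t ≈ 9.68 s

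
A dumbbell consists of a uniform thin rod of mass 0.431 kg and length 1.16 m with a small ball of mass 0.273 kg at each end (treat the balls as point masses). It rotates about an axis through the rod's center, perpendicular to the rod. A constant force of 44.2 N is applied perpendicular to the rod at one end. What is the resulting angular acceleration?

I_rod = (1/12)ML² = (1/12)(0.431)(1.16)² = 0.04833 kg·m².
I_balls = 2·m·(L/2)² = 2(0.273)(0.5800)² = 0.1837 kg·m².
Total I = 0.2320 kg·m².
τ = F·(L/2) = (44.2)(0.580) = 25.64 N·m.
α = τ/I = 25.64/0.2320 = 110.5 rad/s².

α ≈ 110 rad/s²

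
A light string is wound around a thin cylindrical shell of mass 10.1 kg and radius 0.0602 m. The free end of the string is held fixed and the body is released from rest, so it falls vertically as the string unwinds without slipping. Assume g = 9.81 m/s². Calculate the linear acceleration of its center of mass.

a ≈ 4.91 m/s²

Translation: Mg − T = Ma. Rotation about the center: TR = Iα with I = MR².
With a = αR: T = (I/R²)a = M a, so Mg = (1 + 1.000)Ma.
a = g/(1 + 1.000) = 9.81/2.000 = 4.905 m/s².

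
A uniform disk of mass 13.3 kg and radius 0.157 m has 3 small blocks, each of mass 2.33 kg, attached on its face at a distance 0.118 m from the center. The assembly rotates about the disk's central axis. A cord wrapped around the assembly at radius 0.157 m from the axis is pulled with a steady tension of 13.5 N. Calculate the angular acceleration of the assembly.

α ≈ 8.11 rad/s²

I_disk = ½MR² = ½(13.3)(0.157)² = 0.1639 kg·m².
I_blocks = 3·m·r² = 3(2.33)(0.118)² = 0.09733 kg·m².
Total I = 0.2612 kg·m².
τ = F r = (13.5)(0.157) = 2.119 N·m.
α = τ/I = 2.119/0.2612 = 8.113 rad/s².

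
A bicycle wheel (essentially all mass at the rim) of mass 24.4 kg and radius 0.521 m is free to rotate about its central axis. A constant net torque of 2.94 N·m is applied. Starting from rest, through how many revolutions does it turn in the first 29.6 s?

≈ 30.9 revolutions

I = MR² = (24.4)(0.521)² = 6.623 kg·m².
α = τ/I = 2.94/6.623 = 0.4439 rad/s².
θ = ½αt² = ½(0.4439)(29.6)² = 194.5 rad.
Revolutions = θ/(2π) = 30.95.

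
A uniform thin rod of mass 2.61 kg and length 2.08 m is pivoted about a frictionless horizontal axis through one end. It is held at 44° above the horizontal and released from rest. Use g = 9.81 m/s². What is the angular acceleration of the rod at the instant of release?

About the pivot, I = (1/3)ML² = (1/3)(2.61)(2.08)² = 3.764 kg·m².
The weight acts at the center, a distance L/2 = 1.040 m from the pivot; τ = Mg(L/2) cos 44° = 19.15 N·m.
α = τ/I = 19.15/3.764 = 5.089 rad/s².

α ≈ 5.09 rad/s²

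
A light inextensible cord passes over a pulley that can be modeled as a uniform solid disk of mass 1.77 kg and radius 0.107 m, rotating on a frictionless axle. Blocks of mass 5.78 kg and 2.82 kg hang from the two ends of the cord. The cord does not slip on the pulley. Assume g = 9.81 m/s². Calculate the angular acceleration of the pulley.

α ≈ 28.6 rad/s²

I = ½MR² = (1/2)(1.77)(0.107)² = 0.01013 kg·m².
Heavier block: m₁g − T₁ = m₁a. Lighter block: T₂ − m₂g = m₂a.
Pulley: (T₁ − T₂)R = Iα = I(a/R), so T₁ − T₂ = (I/R²)a = (1/2)M_p a = 0.8850·a.
Adding the three: (m₁ − m₂)g = (m₁ + m₂ + 0.8850)a, so a = (5.78 − 2.82)(9.81)/(5.78 + 2.82 + 0.8850) = 3.061 m/s².
α = a/R = 3.061/0.107 = 28.61 rad/s².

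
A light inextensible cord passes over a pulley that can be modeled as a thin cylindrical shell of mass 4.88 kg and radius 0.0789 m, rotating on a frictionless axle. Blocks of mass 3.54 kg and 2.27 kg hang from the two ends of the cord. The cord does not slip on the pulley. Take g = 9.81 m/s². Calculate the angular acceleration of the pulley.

α ≈ 14.8 rad/s²

I = MR² = (4.88)(0.0789)² = 0.03038 kg·m².
Heavier block: m₁g − T₁ = m₁a. Lighter block: T₂ − m₂g = m₂a.
Pulley: (T₁ − T₂)R = Iα = I(a/R), so T₁ − T₂ = (I/R²)a = 1·M_p a = 4.880·a.
Adding the three: (m₁ − m₂)g = (m₁ + m₂ + 4.880)a, so a = (3.54 − 2.27)(9.81)/(3.54 + 2.27 + 4.880) = 1.165 m/s².
α = a/R = 1.165/0.0789 = 14.77 rad/s².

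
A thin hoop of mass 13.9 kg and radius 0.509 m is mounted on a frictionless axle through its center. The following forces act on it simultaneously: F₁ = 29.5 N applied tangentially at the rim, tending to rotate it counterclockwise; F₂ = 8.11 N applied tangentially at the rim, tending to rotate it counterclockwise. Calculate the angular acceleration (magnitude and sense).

α ≈ 5.32 rad/s², counterclockwise

I = MR² = (13.9)(0.509)² = 3.601 kg·m².
Taking counterclockwise as positive: τ₁ = +(29.5)(0.509) = +15.02 N·m; τ₂ = +(8.11)(0.509) = +4.128 N·m.
Net torque τ = 19.14 N·m.
α = τ/I = 19.14/3.601 = 5.316 rad/s².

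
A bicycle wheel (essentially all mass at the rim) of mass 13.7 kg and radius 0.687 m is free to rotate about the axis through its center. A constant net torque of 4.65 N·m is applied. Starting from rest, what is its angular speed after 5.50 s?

I = MR² = (13.7)(0.687)² = 6.466 kg·m².
α = τ/I = 4.65/6.466 = 0.7191 rad/s².
ω = ω₀ + αt = 0 + (0.7191)(5.50) = 3.955 rad/s.

ω ≈ 3.96 rad/s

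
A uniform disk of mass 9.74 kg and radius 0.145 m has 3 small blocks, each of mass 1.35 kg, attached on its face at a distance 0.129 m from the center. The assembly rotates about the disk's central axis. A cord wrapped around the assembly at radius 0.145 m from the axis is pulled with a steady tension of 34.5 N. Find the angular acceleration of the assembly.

I_disk = ½MR² = ½(9.74)(0.145)² = 0.1024 kg·m².
I_blocks = 3·m·r² = 3(1.35)(0.129)² = 0.06740 kg·m².
Total I = 0.1698 kg·m².
τ = F r = (34.5)(0.145) = 5.002 N·m.
α = τ/I = 5.002/0.1698 = 29.46 rad/s².

α ≈ 29.5 rad/s²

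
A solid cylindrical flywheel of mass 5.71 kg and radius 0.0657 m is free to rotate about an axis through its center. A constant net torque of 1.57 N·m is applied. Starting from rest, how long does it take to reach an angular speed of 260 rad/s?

t ≈ 2.04 s

I = ½MR² = (1/2)(5.71)(0.0657)² = 0.01232 kg·m².
α = τ/I = 1.57/0.01232 = 127.4 rad/s².
ω = αt ⇒ t = ω/α = 260/127.4 = 2.041 s.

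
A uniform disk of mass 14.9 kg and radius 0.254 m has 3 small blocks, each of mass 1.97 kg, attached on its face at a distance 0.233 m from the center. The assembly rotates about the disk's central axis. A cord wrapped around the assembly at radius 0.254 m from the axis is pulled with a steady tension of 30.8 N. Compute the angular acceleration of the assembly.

α ≈ 9.76 rad/s²

I_disk = ½MR² = ½(14.9)(0.254)² = 0.4806 kg·m².
I_blocks = 3·m·r² = 3(1.97)(0.233)² = 0.3208 kg·m².
Total I = 0.8015 kg·m².
τ = F r = (30.8)(0.254) = 7.823 N·m.
α = τ/I = 7.823/0.8015 = 9.761 rad/s².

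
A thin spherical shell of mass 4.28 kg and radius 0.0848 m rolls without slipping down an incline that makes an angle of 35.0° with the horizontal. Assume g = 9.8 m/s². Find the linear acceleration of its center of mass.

a ≈ 3.37 m/s²

Translation along the incline: Mg sinθ − f = Ma.
Rotation about the center: fR = Iα with I = (2/3)MR². No-slip gives a = αR, so f = (I/R²)a = (2/3)M a.
Substituting: Mg sinθ = (1 + 0.6667)Ma, so a = g sinθ/(1 + 0.6667) = (9.8) sin 35.0° / 1.667 = 3.373 m/s².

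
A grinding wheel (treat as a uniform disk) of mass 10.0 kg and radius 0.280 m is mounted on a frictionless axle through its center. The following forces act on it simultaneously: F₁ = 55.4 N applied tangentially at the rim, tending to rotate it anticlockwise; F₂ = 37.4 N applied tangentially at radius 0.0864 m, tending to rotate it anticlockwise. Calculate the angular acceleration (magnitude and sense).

α ≈ 47.8 rad/s², anticlockwise

I = ½MR² = (1/2)(10.0)(0.280)² = 0.3920 kg·m².
Taking anticlockwise as positive: τ₁ = +(55.4)(0.280) = +15.51 N·m; τ₂ = +(37.4)(0.0864) = +3.231 N·m.
Net torque τ = 18.74 N·m.
α = τ/I = 18.74/0.3920 = 47.81 rad/s².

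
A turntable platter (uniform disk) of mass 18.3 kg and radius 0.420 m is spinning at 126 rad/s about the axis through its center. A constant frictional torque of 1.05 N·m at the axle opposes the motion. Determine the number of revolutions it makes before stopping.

≈ 1940 revolutions

I = ½MR² = (1/2)(18.3)(0.420)² = 1.614 kg·m².
The net torque has magnitude 1.05 N·m, opposing ω.
|α| = τ/I = 1.050/1.614 = 0.6505 rad/s² (deceleration).
ω² = ω₀² − 2|α|θ with ω = 0 ⇒ θ = ω₀²/(2|α|) = 12200 rad = 1942 rev.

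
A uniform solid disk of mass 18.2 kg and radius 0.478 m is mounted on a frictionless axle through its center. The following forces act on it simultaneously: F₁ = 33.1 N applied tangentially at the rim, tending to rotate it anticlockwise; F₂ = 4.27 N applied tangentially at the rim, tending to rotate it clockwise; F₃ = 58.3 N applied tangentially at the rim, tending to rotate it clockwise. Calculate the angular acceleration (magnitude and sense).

α ≈ 6.78 rad/s², clockwise

I = ½MR² = (1/2)(18.2)(0.478)² = 2.079 kg·m².
Taking anticlockwise as positive: τ₁ = +(33.1)(0.478) = +15.82 N·m; τ₂ = −(4.27)(0.478) = −2.041 N·m; τ₃ = −(58.3)(0.478) = −27.87 N·m.
Net torque τ = -14.09 N·m.
α = τ/I = -14.09/2.079 = -6.775 rad/s².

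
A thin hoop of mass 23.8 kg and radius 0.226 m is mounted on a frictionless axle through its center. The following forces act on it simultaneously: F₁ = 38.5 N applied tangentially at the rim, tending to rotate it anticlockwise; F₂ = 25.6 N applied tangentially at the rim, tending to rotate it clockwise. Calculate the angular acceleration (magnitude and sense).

α ≈ 2.40 rad/s², anticlockwise

I = MR² = (23.8)(0.226)² = 1.216 kg·m².
Taking anticlockwise as positive: τ₁ = +(38.5)(0.226) = +8.701 N·m; τ₂ = −(25.6)(0.226) = −5.786 N·m.
Net torque τ = 2.915 N·m.
α = τ/I = 2.915/1.216 = 2.398 rad/s².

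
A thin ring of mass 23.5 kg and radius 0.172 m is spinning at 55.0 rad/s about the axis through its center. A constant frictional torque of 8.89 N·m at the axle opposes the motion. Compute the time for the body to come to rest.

I = MR² = (23.5)(0.172)² = 0.6952 kg·m².
The net torque has magnitude 8.89 N·m, opposing ω.
|α| = τ/I = 8.890/0.6952 = 12.79 rad/s² (deceleration).
0 = ω₀ − |α|t ⇒ t = ω₀/|α| = 55.0/12.79 = 4.301 s.

t ≈ 4.30 s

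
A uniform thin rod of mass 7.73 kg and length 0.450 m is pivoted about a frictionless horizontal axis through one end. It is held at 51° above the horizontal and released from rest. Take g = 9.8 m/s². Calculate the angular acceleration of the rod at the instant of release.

α ≈ 20.6 rad/s²

About the pivot, I = (1/3)ML² = (1/3)(7.73)(0.450)² = 0.5218 kg·m².
The weight acts at the center, a distance L/2 = 0.2250 m from the pivot; τ = Mg(L/2) cos 51° = 10.73 N·m.
α = τ/I = 10.73/0.5218 = 20.56 rad/s².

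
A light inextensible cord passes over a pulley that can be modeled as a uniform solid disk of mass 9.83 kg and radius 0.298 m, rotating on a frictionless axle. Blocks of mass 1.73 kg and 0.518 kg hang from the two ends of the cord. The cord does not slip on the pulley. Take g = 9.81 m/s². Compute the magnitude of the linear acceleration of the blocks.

I = ½MR² = (1/2)(9.83)(0.298)² = 0.4365 kg·m².
Heavier block: m₁g − T₁ = m₁a. Lighter block: T₂ − m₂g = m₂a.
Pulley: (T₁ − T₂)R = Iα = I(a/R), so T₁ − T₂ = (I/R²)a = (1/2)M_p a = 4.915·a.
Adding the three: (m₁ − m₂)g = (m₁ + m₂ + 4.915)a, so a = (1.73 − 0.518)(9.81)/(1.73 + 0.518 + 4.915) = 1.660 m/s².

a ≈ 1.66 m/s²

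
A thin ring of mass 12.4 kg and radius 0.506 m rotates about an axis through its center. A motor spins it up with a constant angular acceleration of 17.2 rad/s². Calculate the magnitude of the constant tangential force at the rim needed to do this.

I = MR² = (12.4)(0.506)² = 3.175 kg·m².
The required torque is τ = Iα = (3.175)(17.20) = 54.61 N·m.
A tangential force at the rim gives τ = FR, so F = τ/R = 54.61/0.506 = 107.9 N.

F ≈ 108 N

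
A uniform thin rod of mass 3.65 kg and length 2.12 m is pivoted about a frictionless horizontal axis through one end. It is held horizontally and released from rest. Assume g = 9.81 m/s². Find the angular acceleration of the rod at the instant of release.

About the pivot, I = (1/3)ML² = (1/3)(3.65)(2.12)² = 5.468 kg·m².
The weight acts at the center, a distance L/2 = 1.060 m from the pivot; τ = Mg(L/2) = 37.95 N·m.
α = τ/I = 37.95/5.468 = 6.941 rad/s².

α ≈ 6.94 rad/s²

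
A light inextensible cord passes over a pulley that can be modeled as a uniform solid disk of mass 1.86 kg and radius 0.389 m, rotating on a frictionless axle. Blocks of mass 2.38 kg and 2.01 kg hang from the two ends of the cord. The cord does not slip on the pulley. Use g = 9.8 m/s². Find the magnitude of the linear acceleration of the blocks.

a ≈ 0.682 m/s²

I = ½MR² = (1/2)(1.86)(0.389)² = 0.1407 kg·m².
Heavier block: m₁g − T₁ = m₁a. Lighter block: T₂ − m₂g = m₂a.
Pulley: (T₁ − T₂)R = Iα = I(a/R), so T₁ − T₂ = (I/R²)a = (1/2)M_p a = 0.9300·a.
Adding the three: (m₁ − m₂)g = (m₁ + m₂ + 0.9300)a, so a = (2.38 − 2.01)(9.8)/(2.38 + 2.01 + 0.9300) = 0.6816 m/s².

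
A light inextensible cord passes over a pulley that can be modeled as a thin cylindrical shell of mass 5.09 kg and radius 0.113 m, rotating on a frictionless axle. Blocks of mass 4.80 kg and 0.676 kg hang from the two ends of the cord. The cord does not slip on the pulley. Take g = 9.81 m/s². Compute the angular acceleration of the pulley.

I = MR² = (5.09)(0.113)² = 0.06499 kg·m².
Heavier block: m₁g − T₁ = m₁a. Lighter block: T₂ − m₂g = m₂a.
Pulley: (T₁ − T₂)R = Iα = I(a/R), so T₁ − T₂ = (I/R²)a = 1·M_p a = 5.090·a.
Adding the three: (m₁ − m₂)g = (m₁ + m₂ + 5.090)a, so a = (4.80 − 0.676)(9.81)/(4.80 + 0.676 + 5.090) = 3.829 m/s².
α = a/R = 3.829/0.113 = 33.88 rad/s².

α ≈ 33.9 rad/s²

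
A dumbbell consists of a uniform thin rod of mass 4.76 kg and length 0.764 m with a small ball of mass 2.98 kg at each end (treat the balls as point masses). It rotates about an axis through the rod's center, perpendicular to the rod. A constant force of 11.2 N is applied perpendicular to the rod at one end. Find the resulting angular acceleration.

I_rod = (1/12)ML² = (1/12)(4.76)(0.764)² = 0.2315 kg·m².
I_balls = 2·m·(L/2)² = 2(2.98)(0.3820)² = 0.8697 kg·m².
Total I = 1.101 kg·m².
τ = F·(L/2) = (11.2)(0.382) = 4.278 N·m.
α = τ/I = 4.278/1.101 = 3.885 rad/s².

α ≈ 3.89 rad/s²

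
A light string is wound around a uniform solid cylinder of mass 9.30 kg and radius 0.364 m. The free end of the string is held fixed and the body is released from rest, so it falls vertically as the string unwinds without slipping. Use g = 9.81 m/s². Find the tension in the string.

T ≈ 30.4 N

Translation: Mg − T = Ma. Rotation about the center: TR = Iα with I = ½MR².
With a = αR: T = (I/R²)a = (1/2)M a, so Mg = (1 + 0.5000)Ma.
a = g/(1 + 0.5000) = 9.81/1.500 = 6.540 m/s².
T = 0.5000·M·a = (0.5000)(9.30)(6.540) = 30.41 N.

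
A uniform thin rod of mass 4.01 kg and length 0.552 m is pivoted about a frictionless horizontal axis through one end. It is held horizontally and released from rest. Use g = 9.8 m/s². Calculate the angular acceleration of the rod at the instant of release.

α ≈ 26.6 rad/s²

About the pivot, I = (1/3)ML² = (1/3)(4.01)(0.552)² = 0.4073 kg·m².
The weight acts at the center, a distance L/2 = 0.2760 m from the pivot; τ = Mg(L/2) = 10.85 N·m.
α = τ/I = 10.85/0.4073 = 26.63 rad/s².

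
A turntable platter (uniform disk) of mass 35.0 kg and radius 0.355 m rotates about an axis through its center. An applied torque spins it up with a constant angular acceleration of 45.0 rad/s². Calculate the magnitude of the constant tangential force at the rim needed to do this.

F ≈ 280 N

I = ½MR² = (1/2)(35.0)(0.355)² = 2.205 kg·m².
The required torque is τ = Iα = (2.205)(45.00) = 99.24 N·m.
A tangential force at the rim gives τ = FR, so F = τ/R = 99.24/0.355 = 279.6 N.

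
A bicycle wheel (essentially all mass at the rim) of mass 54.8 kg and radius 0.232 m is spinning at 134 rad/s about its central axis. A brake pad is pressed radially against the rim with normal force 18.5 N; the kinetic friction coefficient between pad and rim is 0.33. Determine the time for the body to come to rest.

I = MR² = (54.8)(0.232)² = 2.950 kg·m².
Friction force f = μN = (0.33)(18.5) = 6.105 N at the rim; torque magnitude τ = fR = 1.416 N·m, opposing ω.
|α| = τ/I = 1.416/2.950 = 0.4802 rad/s² (deceleration).
0 = ω₀ − |α|t ⇒ t = ω₀/|α| = 134/0.4802 = 279.1 s.

t ≈ 279 s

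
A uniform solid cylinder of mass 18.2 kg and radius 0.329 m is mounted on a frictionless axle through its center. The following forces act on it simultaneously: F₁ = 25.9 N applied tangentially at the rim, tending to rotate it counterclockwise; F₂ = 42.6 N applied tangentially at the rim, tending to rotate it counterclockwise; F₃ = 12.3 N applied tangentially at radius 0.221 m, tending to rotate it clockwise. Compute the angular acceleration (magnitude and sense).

I = ½MR² = (1/2)(18.2)(0.329)² = 0.9850 kg·m².
Taking counterclockwise as positive: τ₁ = +(25.9)(0.329) = +8.521 N·m; τ₂ = +(42.6)(0.329) = +14.02 N·m; τ₃ = −(12.3)(0.221) = −2.718 N·m.
Net torque τ = 19.82 N·m.
α = τ/I = 19.82/0.9850 = 20.12 rad/s².

α ≈ 20.1 rad/s², counterclockwise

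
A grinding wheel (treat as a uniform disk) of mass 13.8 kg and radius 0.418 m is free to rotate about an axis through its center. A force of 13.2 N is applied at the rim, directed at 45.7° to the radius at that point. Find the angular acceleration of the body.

I = ½MR² = (1/2)(13.8)(0.418)² = 1.206 kg·m².
Only the tangential component produces torque: τ = F R sinθ = (13.2)(0.418) sin 45.7° = 3.949 N·m.
Newton's second law for rotation, τ = Iα, gives α = τ/I = 3.949/1.206 = 3.275 rad/s².

α ≈ 3.28 rad/s²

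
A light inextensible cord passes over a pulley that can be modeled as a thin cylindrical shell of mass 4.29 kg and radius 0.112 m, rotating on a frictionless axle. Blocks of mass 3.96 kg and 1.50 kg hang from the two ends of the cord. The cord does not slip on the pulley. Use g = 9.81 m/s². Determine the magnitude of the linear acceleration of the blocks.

a ≈ 2.48 m/s²

I = MR² = (4.29)(0.112)² = 0.05381 kg·m².
Heavier block: m₁g − T₁ = m₁a. Lighter block: T₂ − m₂g = m₂a.
Pulley: (T₁ − T₂)R = Iα = I(a/R), so T₁ − T₂ = (I/R²)a = 1·M_p a = 4.290·a.
Adding the three: (m₁ − m₂)g = (m₁ + m₂ + 4.290)a, so a = (3.96 − 1.50)(9.81)/(3.96 + 1.50 + 4.290) = 2.475 m/s².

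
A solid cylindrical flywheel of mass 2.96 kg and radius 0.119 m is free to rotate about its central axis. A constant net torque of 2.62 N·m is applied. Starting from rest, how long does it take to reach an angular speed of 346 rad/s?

I = ½MR² = (1/2)(2.96)(0.119)² = 0.02096 kg·m².
α = τ/I = 2.62/0.02096 = 125.0 rad/s².
ω = αt ⇒ t = ω/α = 346/125.0 = 2.768 s.

t ≈ 2.77 s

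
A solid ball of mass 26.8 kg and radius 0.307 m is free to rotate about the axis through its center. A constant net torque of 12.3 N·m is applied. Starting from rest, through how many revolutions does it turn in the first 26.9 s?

≈ 701 revolutions

I = (2/5)MR² = (2/5)(26.8)(0.307)² = 1.010 kg·m².
α = τ/I = 12.3/1.010 = 12.17 rad/s².
θ = ½αt² = ½(12.17)(26.9)² = 4405 rad.
Revolutions = θ/(2π) = 701.0.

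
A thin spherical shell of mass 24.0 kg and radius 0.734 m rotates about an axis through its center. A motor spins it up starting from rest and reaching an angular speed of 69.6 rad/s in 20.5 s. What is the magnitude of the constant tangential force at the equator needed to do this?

F ≈ 39.9 N

I = (2/3)MR² = (2/3)(24.0)(0.734)² = 8.620 kg·m².
α = Δω/Δt = (69.6 − 0)/20.5 = 3.395 rad/s².
The required torque is τ = Iα = (8.620)(3.395) = 29.27 N·m.
A tangential force at the equator gives τ = FR, so F = τ/R = 29.27/0.734 = 39.87 N.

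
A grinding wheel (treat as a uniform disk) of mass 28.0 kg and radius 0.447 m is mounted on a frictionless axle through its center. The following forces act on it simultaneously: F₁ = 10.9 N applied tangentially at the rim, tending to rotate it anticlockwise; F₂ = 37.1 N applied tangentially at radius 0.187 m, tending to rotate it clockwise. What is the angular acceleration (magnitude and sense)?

α ≈ 0.738 rad/s², clockwise

I = ½MR² = (1/2)(28.0)(0.447)² = 2.797 kg·m².
Taking anticlockwise as positive: τ₁ = +(10.9)(0.447) = +4.872 N·m; τ₂ = −(37.1)(0.187) = −6.938 N·m.
Net torque τ = -2.065 N·m.
α = τ/I = -2.065/2.797 = -0.7383 rad/s².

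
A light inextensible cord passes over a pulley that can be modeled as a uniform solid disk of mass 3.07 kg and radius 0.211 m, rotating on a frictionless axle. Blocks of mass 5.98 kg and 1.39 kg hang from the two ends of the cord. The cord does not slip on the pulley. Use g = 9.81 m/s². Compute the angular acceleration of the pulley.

I = ½MR² = (1/2)(3.07)(0.211)² = 0.06834 kg·m².
Heavier block: m₁g − T₁ = m₁a. Lighter block: T₂ − m₂g = m₂a.
Pulley: (T₁ − T₂)R = Iα = I(a/R), so T₁ − T₂ = (I/R²)a = (1/2)M_p a = 1.535·a.
Adding the three: (m₁ − m₂)g = (m₁ + m₂ + 1.535)a, so a = (5.98 − 1.39)(9.81)/(5.98 + 1.39 + 1.535) = 5.056 m/s².
α = a/R = 5.056/0.211 = 23.96 rad/s².

α ≈ 24.0 rad/s²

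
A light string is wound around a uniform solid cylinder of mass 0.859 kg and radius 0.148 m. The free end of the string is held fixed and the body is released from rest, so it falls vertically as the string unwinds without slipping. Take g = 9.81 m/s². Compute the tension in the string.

Translation: Mg − T = Ma. Rotation about the center: TR = Iα with I = ½MR².
With a = αR: T = (I/R²)a = (1/2)M a, so Mg = (1 + 0.5000)Ma.
a = g/(1 + 0.5000) = 9.81/1.500 = 6.540 m/s².
T = 0.5000·M·a = (0.5000)(0.859)(6.540) = 2.809 N.

T ≈ 2.81 N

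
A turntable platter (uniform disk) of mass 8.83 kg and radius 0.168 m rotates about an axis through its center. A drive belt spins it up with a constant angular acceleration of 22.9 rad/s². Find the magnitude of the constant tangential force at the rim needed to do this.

F ≈ 17.0 N

I = ½MR² = (1/2)(8.83)(0.168)² = 0.1246 kg·m².
The required torque is τ = Iα = (0.1246)(22.90) = 2.854 N·m.
A tangential force at the rim gives τ = FR, so F = τ/R = 2.854/0.168 = 16.99 N.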